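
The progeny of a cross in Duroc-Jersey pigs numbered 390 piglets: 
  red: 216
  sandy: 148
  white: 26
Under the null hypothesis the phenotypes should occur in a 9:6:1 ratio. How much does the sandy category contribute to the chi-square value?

0.021

Under the 9:6:1 hypothesis (Σ ratio = 16, N = 390):
  red: 390 × 9/16 = 219.375
  sandy: 390 × 6/16 = 146.25
  white: 390 × 1/16 = 24.375
Contribution of sandy: (148 − 146.25)² / 146.25 = 0.0209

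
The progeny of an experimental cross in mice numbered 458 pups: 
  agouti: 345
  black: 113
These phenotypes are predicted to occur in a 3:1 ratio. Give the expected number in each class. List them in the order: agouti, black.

Under the 3:1 hypothesis (Σ ratio = 4, N = 458):
  agouti: 458 × 3/4 = 343.5
  black: 458 × 1/4 = 114.5

343.5, 114.5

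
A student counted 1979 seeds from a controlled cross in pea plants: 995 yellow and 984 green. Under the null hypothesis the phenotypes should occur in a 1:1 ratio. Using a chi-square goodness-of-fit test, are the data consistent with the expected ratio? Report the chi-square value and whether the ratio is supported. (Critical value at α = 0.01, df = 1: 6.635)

The 1:1 ratio has 2 parts, so with N = 1979 the expected counts are:
  yellow: 1979 × 1/2 = 989.5
  green: 1979 × 1/2 = 989.5
χ² = Σ (O − E)² / E
  yellow: (995 − 989.5)² / 989.5 = 0.0306
  green: (984 − 989.5)² / 989.5 = 0.0306
χ² = 0.0306 + 0.0306 = 0.0612 ≈ 0.061
Degrees of freedom = 2 − 1 = 1; critical value at α = 0.01 is 6.635.
Since 0.061 < 6.635, we fail to reject the null hypothesis — the data are consistent with the 1:1 ratio.

0.061; consistent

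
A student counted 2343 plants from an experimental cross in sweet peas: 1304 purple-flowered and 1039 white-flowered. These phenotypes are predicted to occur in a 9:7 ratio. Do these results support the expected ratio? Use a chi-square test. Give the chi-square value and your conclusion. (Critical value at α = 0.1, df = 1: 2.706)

0.337; consistent

Expected counts for N = 2343 under a 9:7 ratio (total parts = 16):
  purple-flowered: 2343 × 9/16 = 1317.9375
  white-flowered: 2343 × 7/16 = 1025.0625
χ² = Σ (O − E)² / E
  purple-flowered: (1304 − 1317.9375)² / 1317.9375 = 0.1474
  white-flowered: (1039 − 1025.0625)² / 1025.0625 = 0.1895
χ² = 0.1474 + 0.1895 = 0.3369 ≈ 0.337
Degrees of freedom = 2 − 1 = 1; critical value at α = 0.1 is 2.706.
Since 0.337 < 2.706, we fail to reject the null hypothesis — the data are consistent with the 9:7 ratio.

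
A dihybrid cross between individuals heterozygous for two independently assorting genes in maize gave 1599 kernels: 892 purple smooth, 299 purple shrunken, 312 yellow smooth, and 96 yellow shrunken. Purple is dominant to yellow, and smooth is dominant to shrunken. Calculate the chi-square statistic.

A dihybrid F₂ with independent assortment and complete dominance at both loci gives a 9:3:3:1 phenotypic ratio.
Expected counts for N = 1599 under a 9:3:3:1 ratio (total parts = 16):
  purple smooth: 1599 × 9/16 = 899.4375
  purple shrunken: 1599 × 3/16 = 299.8125
  yellow smooth: 1599 × 3/16 = 299.8125
  yellow shrunken: 1599 × 1/16 = 99.9375
χ² = Σ (O − E)² / E
  purple smooth: (892 − 899.4375)² / 899.4375 = 0.0615
  purple shrunken: (299 − 299.8125)² / 299.8125 = 0.0022
  yellow smooth: (312 − 299.8125)² / 299.8125 = 0.4954
  yellow shrunken: (96 − 99.9375)² / 99.9375 = 0.1551
χ² = 0.0615 + 0.0022 + 0.4954 + 0.1551 = 0.7142 ≈ 0.714

0.714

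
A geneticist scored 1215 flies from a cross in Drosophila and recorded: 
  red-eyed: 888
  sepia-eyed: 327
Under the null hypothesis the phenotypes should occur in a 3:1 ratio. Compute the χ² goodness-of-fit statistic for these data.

2.373

Expected counts for N = 1215 under a 3:1 ratio (total parts = 4):
  red-eyed: 1215 × 3/4 = 911.25
  sepia-eyed: 1215 × 1/4 = 303.75
χ² = Σ (O − E)² / E
  red-eyed: (888 − 911.25)² / 911.25 = 0.5932
  sepia-eyed: (327 − 303.75)² / 303.75 = 1.7796
χ² = 0.5932 + 1.7796 = 2.3728 ≈ 2.373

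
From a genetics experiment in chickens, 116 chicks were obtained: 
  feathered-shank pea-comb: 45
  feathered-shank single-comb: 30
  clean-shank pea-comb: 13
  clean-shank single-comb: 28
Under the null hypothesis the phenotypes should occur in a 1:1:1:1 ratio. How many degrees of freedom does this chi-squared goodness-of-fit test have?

A goodness-of-fit test with 4 phenotype classes has df = 4 − 1 = 3.

3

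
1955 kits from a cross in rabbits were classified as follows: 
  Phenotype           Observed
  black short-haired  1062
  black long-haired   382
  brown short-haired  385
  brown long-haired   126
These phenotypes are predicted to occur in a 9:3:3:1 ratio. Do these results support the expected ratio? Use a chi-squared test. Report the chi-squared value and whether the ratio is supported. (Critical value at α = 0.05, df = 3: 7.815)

2.988; consistent

The 9:3:3:1 ratio has 16 parts, so with N = 1955 the expected counts are:
  black short-haired: 1955 × 9/16 = 1099.6875
  black long-haired: 1955 × 3/16 = 366.5625
  brown short-haired: 1955 × 3/16 = 366.5625
  brown long-haired: 1955 × 1/16 = 122.1875
χ² = Σ (O − E)² / E
  black short-haired: (1062 − 1099.6875)² / 1099.6875 = 1.2916
  black long-haired: (382 − 366.5625)² / 366.5625 = 0.6501
  brown short-haired: (385 − 366.5625)² / 366.5625 = 0.9274
  brown long-haired: (126 − 122.1875)² / 122.1875 = 0.1190
χ² = 1.2916 + 0.6501 + 0.9274 + 0.1190 = 2.9881 ≈ 2.988
Degrees of freedom = 4 − 1 = 3; critical value at α = 0.05 is 7.815.
Since 2.988 < 7.815, we fail to reject the null hypothesis — the data are consistent with the 9:3:3:1 ratio.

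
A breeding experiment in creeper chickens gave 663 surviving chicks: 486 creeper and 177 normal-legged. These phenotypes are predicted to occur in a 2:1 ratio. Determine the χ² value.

Expected counts for N = 663 under a 2:1 ratio (total parts = 3):
  creeper: 663 × 2/3 = 442
  normal-legged: 663 × 1/3 = 221
χ² = Σ (O − E)² / E
  creeper: (486 − 442)² / 442 = 4.3801
  normal-legged: (177 − 221)² / 221 = 8.7602
χ² = 4.3801 + 8.7602 = 13.1403 ≈ 13.140

13.140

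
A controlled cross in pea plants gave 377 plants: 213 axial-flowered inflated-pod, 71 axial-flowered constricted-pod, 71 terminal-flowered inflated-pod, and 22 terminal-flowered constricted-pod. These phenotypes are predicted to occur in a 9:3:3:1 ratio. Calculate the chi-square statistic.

0.111

The 9:3:3:1 ratio has 16 parts, so with N = 377 the expected counts are:
  axial-flowered inflated-pod: 377 × 9/16 = 212.0625
  axial-flowered constricted-pod: 377 × 3/16 = 70.6875
  terminal-flowered inflated-pod: 377 × 3/16 = 70.6875
  terminal-flowered constricted-pod: 377 × 1/16 = 23.5625
χ² = Σ (O − E)² / E
  axial-flowered inflated-pod: (213 − 212.0625)² / 212.0625 = 0.0041
  axial-flowered constricted-pod: (71 − 70.6875)² / 70.6875 = 0.0014
  terminal-flowered inflated-pod: (71 − 70.6875)² / 70.6875 = 0.0014
  terminal-flowered constricted-pod: (22 − 23.5625)² / 23.5625 = 0.1036
χ² = 0.0041 + 0.0014 + 0.0014 + 0.1036 = 0.1105 ≈ 0.111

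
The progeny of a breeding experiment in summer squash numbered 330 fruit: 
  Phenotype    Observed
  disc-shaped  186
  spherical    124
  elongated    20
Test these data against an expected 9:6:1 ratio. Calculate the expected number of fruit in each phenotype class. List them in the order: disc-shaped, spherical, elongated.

185.625, 123.75, 20.625

Total ratio parts = 16. Expected numbers out of 330:
  disc-shaped: 330 × 9/16 = 185.625
  spherical: 330 × 6/16 = 123.75
  elongated: 330 × 1/16 = 20.625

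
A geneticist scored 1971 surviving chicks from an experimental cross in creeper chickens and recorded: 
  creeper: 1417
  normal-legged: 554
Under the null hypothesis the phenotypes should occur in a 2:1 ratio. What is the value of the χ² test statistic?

Total ratio parts = 3. Expected numbers out of 1971:
  creeper: 1971 × 2/3 = 1314
  normal-legged: 1971 × 1/3 = 657
χ² = Σ (O − E)² / E
  creeper: (1417 − 1314)² / 1314 = 8.0738
  normal-legged: (554 − 657)² / 657 = 16.1476
χ² = 8.0738 + 16.1476 = 24.2214 ≈ 24.221

24.221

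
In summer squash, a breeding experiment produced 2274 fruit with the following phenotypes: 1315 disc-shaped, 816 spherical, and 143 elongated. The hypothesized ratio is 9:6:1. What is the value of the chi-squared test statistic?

Under the 9:6:1 hypothesis (Σ ratio = 16, N = 2274):
  disc-shaped: 2274 × 9/16 = 1279.125
  spherical: 2274 × 6/16 = 852.75
  elongated: 2274 × 1/16 = 142.125
χ² = Σ (O − E)² / E
  disc-shaped: (1315 − 1279.125)² / 1279.125 = 1.0062
  spherical: (816 − 852.75)² / 852.75 = 1.5838
  elongated: (143 − 142.125)² / 142.125 = 0.0054
χ² = 1.0062 + 1.5838 + 0.0054 = 2.5954 ≈ 2.595

2.595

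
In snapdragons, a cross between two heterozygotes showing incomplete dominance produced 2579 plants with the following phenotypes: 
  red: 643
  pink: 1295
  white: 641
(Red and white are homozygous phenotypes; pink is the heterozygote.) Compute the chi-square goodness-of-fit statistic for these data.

With incomplete dominance, a heterozygote × heterozygote cross gives a 1:2:1 phenotypic ratio.
Expected counts for N = 2579 under a 1:2:1 ratio (total parts = 4):
  red: 2579 × 1/4 = 644.75
  pink: 2579 × 2/4 = 1289.5
  white: 2579 × 1/4 = 644.75
χ² = Σ (O − E)² / E
  red: (643 − 644.75)² / 644.75 = 0.0047
  pink: (1295 − 1289.5)² / 1289.5 = 0.0235
  white: (641 − 644.75)² / 644.75 = 0.0218
χ² = 0.0047 + 0.0235 + 0.0218 = 0.050

0.050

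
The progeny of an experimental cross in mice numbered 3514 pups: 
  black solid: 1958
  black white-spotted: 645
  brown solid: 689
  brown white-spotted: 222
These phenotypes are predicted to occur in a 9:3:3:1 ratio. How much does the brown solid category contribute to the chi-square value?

1.377

Total ratio parts = 16. Expected numbers out of 3514:
  black solid: 3514 × 9/16 = 1976.625
  black white-spotted: 3514 × 3/16 = 658.875
  brown solid: 3514 × 3/16 = 658.875
  brown white-spotted: 3514 × 1/16 = 219.625
Contribution of brown solid: (689 − 658.875)² / 658.875 = 1.3774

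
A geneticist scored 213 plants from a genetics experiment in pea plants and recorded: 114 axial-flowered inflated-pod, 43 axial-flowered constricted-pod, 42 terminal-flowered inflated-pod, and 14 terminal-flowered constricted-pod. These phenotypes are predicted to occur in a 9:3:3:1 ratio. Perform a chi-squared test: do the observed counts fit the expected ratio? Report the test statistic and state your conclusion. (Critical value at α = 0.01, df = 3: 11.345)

0.659; consistent

Total ratio parts = 16. Expected numbers out of 213:
  axial-flowered inflated-pod: 213 × 9/16 = 119.8125
  axial-flowered constricted-pod: 213 × 3/16 = 39.9375
  terminal-flowered inflated-pod: 213 × 3/16 = 39.9375
  terminal-flowered constricted-pod: 213 × 1/16 = 13.3125
χ² = Σ (O − E)² / E
  axial-flowered inflated-pod: (114 − 119.8125)² / 119.8125 = 0.2820
  axial-flowered constricted-pod: (43 − 39.9375)² / 39.9375 = 0.2348
  terminal-flowered inflated-pod: (42 − 39.9375)² / 39.9375 = 0.1065
  terminal-flowered constricted-pod: (14 − 13.3125)² / 13.3125 = 0.0355
χ² = 0.2820 + 0.2348 + 0.1065 + 0.0355 = 0.6588 ≈ 0.659
Degrees of freedom = 4 − 1 = 3; critical value at α = 0.01 is 11.345.
Since 0.659 < 11.345, we fail to reject the null hypothesis — the data are consistent with the 9:3:3:1 ratio.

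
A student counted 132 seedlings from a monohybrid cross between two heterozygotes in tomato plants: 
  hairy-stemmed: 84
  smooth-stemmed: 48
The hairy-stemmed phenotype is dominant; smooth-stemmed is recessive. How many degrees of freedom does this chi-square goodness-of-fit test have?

1

For a monohybrid cross between heterozygotes with complete dominance, the expected phenotypic ratio is 3:1.
A goodness-of-fit test with 2 phenotype classes has df = 2 − 1 = 1.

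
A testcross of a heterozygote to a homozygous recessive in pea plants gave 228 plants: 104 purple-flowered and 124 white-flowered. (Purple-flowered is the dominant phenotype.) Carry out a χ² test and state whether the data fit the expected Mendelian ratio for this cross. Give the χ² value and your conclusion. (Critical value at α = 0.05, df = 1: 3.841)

1.754; consistent

A testcross of a heterozygote (Aa × aa) gives a 1:1 phenotypic ratio.
Total ratio parts = 2. Expected numbers out of 228:
  purple-flowered: 228 × 1/2 = 114
  white-flowered: 228 × 1/2 = 114
χ² = Σ (O − E)² / E
  purple-flowered: (104 − 114)² / 114 = 0.8772
  white-flowered: (124 − 114)² / 114 = 0.8772
χ² = 0.8772 + 0.8772 = 1.7544 ≈ 1.754
Degrees of freedom = 2 − 1 = 1; critical value at α = 0.05 is 3.841.
Since 1.754 < 3.841, we fail to reject the null hypothesis — the data are consistent with the 1:1 ratio.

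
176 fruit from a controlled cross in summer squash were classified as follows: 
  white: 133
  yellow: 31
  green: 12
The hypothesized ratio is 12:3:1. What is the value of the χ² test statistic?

0.220

Under the 12:3:1 hypothesis (Σ ratio = 16, N = 176):
  white: 176 × 12/16 = 132
  yellow: 176 × 3/16 = 33
  green: 176 × 1/16 = 11
χ² = Σ (O − E)² / E
  white: (133 − 132)² / 132 = 0.0076
  yellow: (31 − 33)² / 33 = 0.1212
  green: (12 − 11)² / 11 = 0.0909
χ² = 0.0076 + 0.1212 + 0.0909 = 0.2197 ≈ 0.220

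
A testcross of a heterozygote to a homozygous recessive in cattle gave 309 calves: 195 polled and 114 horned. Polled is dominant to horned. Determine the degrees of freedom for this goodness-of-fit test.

A testcross of a heterozygote (Aa × aa) gives a 1:1 phenotypic ratio.
A goodness-of-fit test with 2 phenotype classes has df = 2 − 1 = 1.

1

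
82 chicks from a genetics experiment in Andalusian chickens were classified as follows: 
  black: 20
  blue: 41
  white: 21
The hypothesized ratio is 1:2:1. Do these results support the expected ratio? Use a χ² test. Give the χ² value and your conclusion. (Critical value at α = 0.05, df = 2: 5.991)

0.024; consistent

The 1:2:1 ratio has 4 parts, so with N = 82 the expected counts are:
  black: 82 × 1/4 = 20.5
  blue: 82 × 2/4 = 41
  white: 82 × 1/4 = 20.5
χ² = Σ (O − E)² / E
  black: (20 − 20.5)² / 20.5 = 0.0122
  blue: (41 − 41)² / 41 = 0.0000
  white: (21 − 20.5)² / 20.5 = 0.0122
χ² = 0.0122 + 0.0000 + 0.0122 = 0.0244 ≈ 0.024
Degrees of freedom = 3 − 1 = 2; critical value at α = 0.05 is 5.991.
Since 0.024 < 5.991, we fail to reject the null hypothesis — the data are consistent with the 1:2:1 ratio.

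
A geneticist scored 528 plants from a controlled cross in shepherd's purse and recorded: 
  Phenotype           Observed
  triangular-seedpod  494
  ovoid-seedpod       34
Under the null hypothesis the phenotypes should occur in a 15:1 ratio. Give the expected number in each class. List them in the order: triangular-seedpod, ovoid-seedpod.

495, 33

Total ratio parts = 16. Expected numbers out of 528:
  triangular-seedpod: 528 × 15/16 = 495
  ovoid-seedpod: 528 × 1/16 = 33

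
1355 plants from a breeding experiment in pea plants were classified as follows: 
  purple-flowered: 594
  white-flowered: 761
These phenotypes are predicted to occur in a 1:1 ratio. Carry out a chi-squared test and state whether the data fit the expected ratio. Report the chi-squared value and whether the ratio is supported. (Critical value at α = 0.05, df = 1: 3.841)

Expected counts for N = 1355 under a 1:1 ratio (total parts = 2):
  purple-flowered: 1355 × 1/2 = 677.5
  white-flowered: 1355 × 1/2 = 677.5
χ² = Σ (O − E)² / E
  purple-flowered: (594 − 677.5)² / 677.5 = 10.2911
  white-flowered: (761 − 677.5)² / 677.5 = 10.2911
χ² = 10.2911 + 10.2911 = 20.5822 ≈ 20.582
Degrees of freedom = 2 − 1 = 1; critical value at α = 0.05 is 3.841.
Since 20.582 > 3.841, we reject the null hypothesis — the data do not fit the 1:1 ratio.

20.582; not consistent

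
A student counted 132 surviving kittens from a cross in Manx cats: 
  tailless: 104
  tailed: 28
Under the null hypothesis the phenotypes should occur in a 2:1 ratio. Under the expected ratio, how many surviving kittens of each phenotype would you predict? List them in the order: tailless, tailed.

88, 44

Under the 2:1 hypothesis (Σ ratio = 3, N = 132):
  tailless: 132 × 2/3 = 88
  tailed: 132 × 1/3 = 44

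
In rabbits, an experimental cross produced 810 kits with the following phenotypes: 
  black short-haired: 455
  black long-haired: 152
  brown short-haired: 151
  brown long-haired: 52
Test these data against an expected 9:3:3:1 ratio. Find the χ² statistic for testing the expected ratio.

0.043

Under the 9:3:3:1 hypothesis (Σ ratio = 16, N = 810):
  black short-haired: 810 × 9/16 = 455.625
  black long-haired: 810 × 3/16 = 151.875
  brown short-haired: 810 × 3/16 = 151.875
  brown long-haired: 810 × 1/16 = 50.625
χ² = Σ (O − E)² / E
  black short-haired: (455 − 455.625)² / 455.625 = 0.0009
  black long-haired: (152 − 151.875)² / 151.875 = 0.0001
  brown short-haired: (151 − 151.875)² / 151.875 = 0.0050
  brown long-haired: (52 − 50.625)² / 50.625 = 0.0373
χ² = 0.0009 + 0.0001 + 0.0050 + 0.0373 = 0.0433 ≈ 0.043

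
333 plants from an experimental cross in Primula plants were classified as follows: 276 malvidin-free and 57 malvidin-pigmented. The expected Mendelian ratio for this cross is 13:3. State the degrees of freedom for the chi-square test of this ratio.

1

A goodness-of-fit test with 2 phenotype classes has df = 2 − 1 = 1.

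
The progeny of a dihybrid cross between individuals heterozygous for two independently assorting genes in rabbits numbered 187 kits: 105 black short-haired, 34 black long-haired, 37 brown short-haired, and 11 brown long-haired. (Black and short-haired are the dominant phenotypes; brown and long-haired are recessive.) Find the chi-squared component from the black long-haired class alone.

A dihybrid F₂ with independent assortment and complete dominance at both loci gives a 9:3:3:1 phenotypic ratio.
Under the 9:3:3:1 hypothesis (Σ ratio = 16, N = 187):
  black short-haired: 187 × 9/16 = 105.1875
  black long-haired: 187 × 3/16 = 35.0625
  brown short-haired: 187 × 3/16 = 35.0625
  brown long-haired: 187 × 1/16 = 11.6875
Contribution of black long-haired: (34 − 35.0625)² / 35.0625 = 0.0322

0.032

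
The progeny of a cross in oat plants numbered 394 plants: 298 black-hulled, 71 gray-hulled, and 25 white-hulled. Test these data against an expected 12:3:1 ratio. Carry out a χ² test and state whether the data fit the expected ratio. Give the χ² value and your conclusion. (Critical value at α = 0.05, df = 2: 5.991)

0.139; consistent

The 12:3:1 ratio has 16 parts, so with N = 394 the expected counts are:
  black-hulled: 394 × 12/16 = 295.5
  gray-hulled: 394 × 3/16 = 73.875
  white-hulled: 394 × 1/16 = 24.625
χ² = Σ (O − E)² / E
  black-hulled: (298 − 295.5)² / 295.5 = 0.0212
  gray-hulled: (71 − 73.875)² / 73.875 = 0.1119
  white-hulled: (25 − 24.625)² / 24.625 = 0.0057
χ² = 0.0212 + 0.1119 + 0.0057 = 0.1388 ≈ 0.139
Degrees of freedom = 3 − 1 = 2; critical value at α = 0.05 is 5.991.
Since 0.139 < 5.991, we fail to reject the null hypothesis — the data are consistent with the 12:3:1 ratio.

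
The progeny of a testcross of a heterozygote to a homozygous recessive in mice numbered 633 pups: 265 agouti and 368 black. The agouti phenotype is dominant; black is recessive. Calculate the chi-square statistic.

16.760

A testcross of a heterozygote (Aa × aa) gives a 1:1 phenotypic ratio.
Expected counts for N = 633 under a 1:1 ratio (total parts = 2):
  agouti: 633 × 1/2 = 316.5
  black: 633 × 1/2 = 316.5
χ² = Σ (O − E)² / E
  agouti: (265 − 316.5)² / 316.5 = 8.3799
  black: (368 − 316.5)² / 316.5 = 8.3799
χ² = 8.3799 + 8.3799 = 16.7598 ≈ 16.760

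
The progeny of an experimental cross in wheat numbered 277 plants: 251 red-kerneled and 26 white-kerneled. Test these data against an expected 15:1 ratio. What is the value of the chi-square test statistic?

4.650

Under the 15:1 hypothesis (Σ ratio = 16, N = 277):
  red-kerneled: 277 × 15/16 = 259.6875
  white-kerneled: 277 × 1/16 = 17.3125
χ² = Σ (O − E)² / E
  red-kerneled: (251 − 259.6875)² / 259.6875 = 0.2906
  white-kerneled: (26 − 17.3125)² / 17.3125 = 4.3594
χ² = 0.2906 + 4.3594 = 4.650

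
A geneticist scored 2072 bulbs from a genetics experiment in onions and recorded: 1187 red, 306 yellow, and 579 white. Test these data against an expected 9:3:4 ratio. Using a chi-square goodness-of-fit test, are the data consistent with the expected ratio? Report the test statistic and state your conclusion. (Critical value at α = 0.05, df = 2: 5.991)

The 9:3:4 ratio has 16 parts, so with N = 2072 the expected counts are:
  red: 2072 × 9/16 = 1165.5
  yellow: 2072 × 3/16 = 388.5
  white: 2072 × 4/16 = 518
χ² = Σ (O − E)² / E
  red: (1187 − 1165.5)² / 1165.5 = 0.3966
  yellow: (306 − 388.5)² / 388.5 = 17.5193
  white: (579 − 518)² / 518 = 7.1834
χ² = 0.3966 + 17.5193 + 7.1834 = 25.0993 ≈ 25.099
Degrees of freedom = 3 − 1 = 2; critical value at α = 0.05 is 5.991.
Since 25.099 > 5.991, we reject the null hypothesis — the data do not fit the 9:3:4 ratio.

25.099; not consistent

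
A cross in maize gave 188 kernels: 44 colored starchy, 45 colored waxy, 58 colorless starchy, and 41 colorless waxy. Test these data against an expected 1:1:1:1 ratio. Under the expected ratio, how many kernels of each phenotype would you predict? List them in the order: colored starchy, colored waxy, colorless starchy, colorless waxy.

47, 47, 47, 47

Under the 1:1:1:1 hypothesis (Σ ratio = 4, N = 188):
  colored starchy: 188 × 1/4 = 47
  colored waxy: 188 × 1/4 = 47
  colorless starchy: 188 × 1/4 = 47
  colorless waxy: 188 × 1/4 = 47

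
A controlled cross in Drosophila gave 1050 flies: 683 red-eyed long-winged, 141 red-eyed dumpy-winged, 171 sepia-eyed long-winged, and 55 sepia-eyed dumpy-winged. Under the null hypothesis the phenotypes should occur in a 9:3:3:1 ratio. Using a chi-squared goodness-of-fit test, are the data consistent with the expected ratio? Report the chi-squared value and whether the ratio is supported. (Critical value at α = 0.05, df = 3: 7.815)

35.426; not consistent

Expected counts for N = 1050 under a 9:3:3:1 ratio (total parts = 16):
  red-eyed long-winged: 1050 × 9/16 = 590.625
  red-eyed dumpy-winged: 1050 × 3/16 = 196.875
  sepia-eyed long-winged: 1050 × 3/16 = 196.875
  sepia-eyed dumpy-winged: 1050 × 1/16 = 65.625
χ² = Σ (O − E)² / E
  red-eyed long-winged: (683 − 590.625)² / 590.625 = 14.4476
  red-eyed dumpy-winged: (141 − 196.875)² / 196.875 = 15.8579
  sepia-eyed long-winged: (171 − 196.875)² / 196.875 = 3.4007
  sepia-eyed dumpy-winged: (55 − 65.625)² / 65.625 = 1.7202
χ² = 14.4476 + 15.8579 + 3.4007 + 1.7202 = 35.4264 ≈ 35.426
Degrees of freedom = 4 − 1 = 3; critical value at α = 0.05 is 7.815.
Since 35.426 > 7.815, we reject the null hypothesis — the data do not fit the 9:3:3:1 ratio.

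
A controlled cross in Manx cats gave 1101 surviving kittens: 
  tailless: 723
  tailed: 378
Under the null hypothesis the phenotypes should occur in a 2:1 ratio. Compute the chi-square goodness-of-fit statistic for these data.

0.495

Under the 2:1 hypothesis (Σ ratio = 3, N = 1101):
  tailless: 1101 × 2/3 = 734
  tailed: 1101 × 1/3 = 367
χ² = Σ (O − E)² / E
  tailless: (723 − 734)² / 734 = 0.1649
  tailed: (378 − 367)² / 367 = 0.3297
χ² = 0.1649 + 0.3297 = 0.4946 ≈ 0.495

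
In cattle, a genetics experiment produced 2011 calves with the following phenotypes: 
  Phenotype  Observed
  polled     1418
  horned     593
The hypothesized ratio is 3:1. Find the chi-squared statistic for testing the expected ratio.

Under the 3:1 hypothesis (Σ ratio = 4, N = 2011):
  polled: 2011 × 3/4 = 1508.25
  horned: 2011 × 1/4 = 502.75
χ² = Σ (O − E)² / E
  polled: (1418 − 1508.25)² / 1508.25 = 5.4003
  horned: (593 − 502.75)² / 502.75 = 16.2010
χ² = 5.4003 + 16.2010 = 21.6013 ≈ 21.601

21.601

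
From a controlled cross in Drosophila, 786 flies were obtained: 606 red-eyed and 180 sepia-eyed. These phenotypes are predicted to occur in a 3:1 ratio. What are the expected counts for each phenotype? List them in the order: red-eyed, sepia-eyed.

589.5, 196.5

Expected counts for N = 786 under a 3:1 ratio (total parts = 4):
  red-eyed: 786 × 3/4 = 589.5
  sepia-eyed: 786 × 1/4 = 196.5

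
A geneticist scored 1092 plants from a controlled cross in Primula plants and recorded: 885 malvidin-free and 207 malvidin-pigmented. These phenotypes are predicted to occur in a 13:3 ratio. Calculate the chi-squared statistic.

0.030

Under the 13:3 hypothesis (Σ ratio = 16, N = 1092):
  malvidin-free: 1092 × 13/16 = 887.25
  malvidin-pigmented: 1092 × 3/16 = 204.75
χ² = Σ (O − E)² / E
  malvidin-free: (885 − 887.25)² / 887.25 = 0.0057
  malvidin-pigmented: (207 − 204.75)² / 204.75 = 0.0247
χ² = 0.0057 + 0.0247 = 0.0304 ≈ 0.030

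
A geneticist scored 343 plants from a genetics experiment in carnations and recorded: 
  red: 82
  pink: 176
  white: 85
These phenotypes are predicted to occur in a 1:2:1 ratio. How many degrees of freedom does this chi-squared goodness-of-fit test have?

2

A goodness-of-fit test with 3 phenotype classes has df = 3 − 1 = 2.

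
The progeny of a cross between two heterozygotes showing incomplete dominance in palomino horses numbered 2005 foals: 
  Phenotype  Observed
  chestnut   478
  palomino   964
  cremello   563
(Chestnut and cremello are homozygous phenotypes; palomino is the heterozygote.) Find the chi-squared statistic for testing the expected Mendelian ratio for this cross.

With incomplete dominance, a heterozygote × heterozygote cross gives a 1:2:1 phenotypic ratio.
The 1:2:1 ratio has 4 parts, so with N = 2005 the expected counts are:
  chestnut: 2005 × 1/4 = 501.25
  palomino: 2005 × 2/4 = 1002.5
  cremello: 2005 × 1/4 = 501.25
χ² = Σ (O − E)² / E
  chestnut: (478 − 501.25)² / 501.25 = 1.0784
  palomino: (964 − 1002.5)² / 1002.5 = 1.4786
  cremello: (563 − 501.25)² / 501.25 = 7.6071
χ² = 1.0784 + 1.4786 + 7.6071 = 10.1641 ≈ 10.164

10.164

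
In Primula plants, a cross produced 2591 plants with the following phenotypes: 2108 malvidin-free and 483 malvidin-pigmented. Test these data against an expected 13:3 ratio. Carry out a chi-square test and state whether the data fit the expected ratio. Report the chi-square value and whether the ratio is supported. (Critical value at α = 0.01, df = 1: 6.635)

0.020; consistent

Under the 13:3 hypothesis (Σ ratio = 16, N = 2591):
  malvidin-free: 2591 × 13/16 = 2105.1875
  malvidin-pigmented: 2591 × 3/16 = 485.8125
χ² = Σ (O − E)² / E
  malvidin-free: (2108 − 2105.1875)² / 2105.1875 = 0.0038
  malvidin-pigmented: (483 − 485.8125)² / 485.8125 = 0.0163
χ² = 0.0038 + 0.0163 = 0.0201 ≈ 0.020
Degrees of freedom = 2 − 1 = 1; critical value at α = 0.01 is 6.635.
Since 0.020 < 6.635, we fail to reject the null hypothesis — the data are consistent with the 13:3 ratio.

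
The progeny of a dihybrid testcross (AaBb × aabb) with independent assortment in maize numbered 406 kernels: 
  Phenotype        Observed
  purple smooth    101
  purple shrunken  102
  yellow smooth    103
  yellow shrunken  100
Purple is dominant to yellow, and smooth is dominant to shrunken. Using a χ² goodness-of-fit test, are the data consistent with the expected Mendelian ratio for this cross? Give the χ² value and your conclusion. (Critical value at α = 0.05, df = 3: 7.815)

A dihybrid testcross with independent assortment gives a 1:1:1:1 ratio.
Expected counts for N = 406 under a 1:1:1:1 ratio (total parts = 4):
  purple smooth: 406 × 1/4 = 101.5
  purple shrunken: 406 × 1/4 = 101.5
  yellow smooth: 406 × 1/4 = 101.5
  yellow shrunken: 406 × 1/4 = 101.5
χ² = Σ (O − E)² / E
  purple smooth: (101 − 101.5)² / 101.5 = 0.0025
  purple shrunken: (102 − 101.5)² / 101.5 = 0.0025
  yellow smooth: (103 − 101.5)² / 101.5 = 0.0222
  yellow shrunken: (100 − 101.5)² / 101.5 = 0.0222
χ² = 0.0025 + 0.0025 + 0.0222 + 0.0222 = 0.0494 ≈ 0.049
Degrees of freedom = 4 − 1 = 3; critical value at α = 0.05 is 7.815.
Since 0.049 < 7.815, we fail to reject the null hypothesis — the data are consistent with the 1:1:1:1 ratio.

0.049; consistent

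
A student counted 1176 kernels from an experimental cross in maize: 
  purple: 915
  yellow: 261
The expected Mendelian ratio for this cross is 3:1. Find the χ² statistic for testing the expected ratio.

The 3:1 ratio has 4 parts, so with N = 1176 the expected counts are:
  purple: 1176 × 3/4 = 882
  yellow: 1176 × 1/4 = 294
χ² = Σ (O − E)² / E
  purple: (915 − 882)² / 882 = 1.2347
  yellow: (261 − 294)² / 294 = 3.7041
χ² = 1.2347 + 3.7041 = 4.9388 ≈ 4.939

4.939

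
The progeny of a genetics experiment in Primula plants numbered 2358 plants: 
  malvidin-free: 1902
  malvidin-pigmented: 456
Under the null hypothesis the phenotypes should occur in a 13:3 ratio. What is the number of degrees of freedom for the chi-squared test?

1

A goodness-of-fit test with 2 phenotype classes has df = 2 − 1 = 1.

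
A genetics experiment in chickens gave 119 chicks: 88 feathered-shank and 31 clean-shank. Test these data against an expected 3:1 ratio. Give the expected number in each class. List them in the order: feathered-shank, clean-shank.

Total ratio parts = 4. Expected numbers out of 119:
  feathered-shank: 119 × 3/4 = 89.25
  clean-shank: 119 × 1/4 = 29.75

89.25, 29.75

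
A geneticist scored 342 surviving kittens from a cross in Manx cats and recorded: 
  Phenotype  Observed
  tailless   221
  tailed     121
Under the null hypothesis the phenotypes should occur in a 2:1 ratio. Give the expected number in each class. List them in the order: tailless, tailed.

228, 114

The 2:1 ratio has 3 parts, so with N = 342 the expected counts are:
  tailless: 342 × 2/3 = 228
  tailed: 342 × 1/3 = 114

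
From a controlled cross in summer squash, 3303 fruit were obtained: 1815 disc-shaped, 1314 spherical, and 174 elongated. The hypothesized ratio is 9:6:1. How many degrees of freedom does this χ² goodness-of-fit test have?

A goodness-of-fit test with 3 phenotype classes has df = 3 − 1 = 2.

2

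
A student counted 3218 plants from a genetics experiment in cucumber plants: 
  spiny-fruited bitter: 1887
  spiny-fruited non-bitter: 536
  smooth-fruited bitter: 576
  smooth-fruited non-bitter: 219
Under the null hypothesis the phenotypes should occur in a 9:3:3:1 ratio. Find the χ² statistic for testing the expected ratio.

13.619

The 9:3:3:1 ratio has 16 parts, so with N = 3218 the expected counts are:
  spiny-fruited bitter: 3218 × 9/16 = 1810.125
  spiny-fruited non-bitter: 3218 × 3/16 = 603.375
  smooth-fruited bitter: 3218 × 3/16 = 603.375
  smooth-fruited non-bitter: 3218 × 1/16 = 201.125
χ² = Σ (O − E)² / E
  spiny-fruited bitter: (1887 − 1810.125)² / 1810.125 = 3.2648
  spiny-fruited non-bitter: (536 − 603.375)² / 603.375 = 7.5233
  smooth-fruited bitter: (576 − 603.375)² / 603.375 = 1.2420
  smooth-fruited non-bitter: (219 − 201.125)² / 201.125 = 1.5886
χ² = 3.2648 + 7.5233 + 1.2420 + 1.5886 = 13.6187 ≈ 13.619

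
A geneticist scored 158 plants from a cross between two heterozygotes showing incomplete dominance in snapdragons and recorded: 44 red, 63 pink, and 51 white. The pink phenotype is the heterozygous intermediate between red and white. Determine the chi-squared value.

7.101

With incomplete dominance, a heterozygote × heterozygote cross gives a 1:2:1 phenotypic ratio.
Expected counts for N = 158 under a 1:2:1 ratio (total parts = 4):
  red: 158 × 1/4 = 39.5
  pink: 158 × 2/4 = 79
  white: 158 × 1/4 = 39.5
χ² = Σ (O − E)² / E
  red: (44 − 39.5)² / 39.5 = 0.5127
  pink: (63 − 79)² / 79 = 3.2405
  white: (51 − 39.5)² / 39.5 = 3.3481
χ² = 0.5127 + 3.2405 + 3.3481 = 7.1013 ≈ 7.101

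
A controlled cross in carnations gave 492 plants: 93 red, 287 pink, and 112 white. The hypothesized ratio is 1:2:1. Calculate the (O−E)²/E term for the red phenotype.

The 1:2:1 ratio has 4 parts, so with N = 492 the expected counts are:
  red: 492 × 1/4 = 123
  pink: 492 × 2/4 = 246
  white: 492 × 1/4 = 123
Contribution of red: (93 − 123)² / 123 = 7.3171

7.317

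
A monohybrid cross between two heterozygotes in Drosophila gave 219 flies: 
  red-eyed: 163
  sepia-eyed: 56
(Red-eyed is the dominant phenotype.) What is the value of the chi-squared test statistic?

0.038

For a monohybrid cross between heterozygotes with complete dominance, the expected phenotypic ratio is 3:1.
Total ratio parts = 4. Expected numbers out of 219:
  red-eyed: 219 × 3/4 = 164.25
  sepia-eyed: 219 × 1/4 = 54.75
χ² = Σ (O − E)² / E
  red-eyed: (163 − 164.25)² / 164.25 = 0.0095
  sepia-eyed: (56 − 54.75)² / 54.75 = 0.0285
χ² = 0.0095 + 0.0285 = 0.038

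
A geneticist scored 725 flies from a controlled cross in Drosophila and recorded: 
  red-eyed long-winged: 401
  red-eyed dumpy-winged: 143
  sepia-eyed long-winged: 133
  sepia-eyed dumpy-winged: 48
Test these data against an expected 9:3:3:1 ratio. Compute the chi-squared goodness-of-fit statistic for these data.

Under the 9:3:3:1 hypothesis (Σ ratio = 16, N = 725):
  red-eyed long-winged: 725 × 9/16 = 407.8125
  red-eyed dumpy-winged: 725 × 3/16 = 135.9375
  sepia-eyed long-winged: 725 × 3/16 = 135.9375
  sepia-eyed dumpy-winged: 725 × 1/16 = 45.3125
χ² = Σ (O − E)² / E
  red-eyed long-winged: (401 − 407.8125)² / 407.8125 = 0.1138
  red-eyed dumpy-winged: (143 − 135.9375)² / 135.9375 = 0.3669
  sepia-eyed long-winged: (133 − 135.9375)² / 135.9375 = 0.0635
  sepia-eyed dumpy-winged: (48 − 45.3125)² / 45.3125 = 0.1594
χ² = 0.1138 + 0.3669 + 0.0635 + 0.1594 = 0.7036 ≈ 0.704

0.704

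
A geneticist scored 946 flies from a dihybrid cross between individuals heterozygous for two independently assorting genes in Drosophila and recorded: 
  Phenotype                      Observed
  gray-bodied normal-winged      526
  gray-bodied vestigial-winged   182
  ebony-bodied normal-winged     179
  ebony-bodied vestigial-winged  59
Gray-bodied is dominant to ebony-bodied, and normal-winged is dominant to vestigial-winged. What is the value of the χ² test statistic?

A dihybrid F₂ with independent assortment and complete dominance at both loci gives a 9:3:3:1 phenotypic ratio.
Expected counts for N = 946 under a 9:3:3:1 ratio (total parts = 16):
  gray-bodied normal-winged: 946 × 9/16 = 532.125
  gray-bodied vestigial-winged: 946 × 3/16 = 177.375
  ebony-bodied normal-winged: 946 × 3/16 = 177.375
  ebony-bodied vestigial-winged: 946 × 1/16 = 59.125
χ² = Σ (O − E)² / E
  gray-bodied normal-winged: (526 − 532.125)² / 532.125 = 0.0705
  gray-bodied vestigial-winged: (182 − 177.375)² / 177.375 = 0.1206
  ebony-bodied normal-winged: (179 − 177.375)² / 177.375 = 0.0149
  ebony-bodied vestigial-winged: (59 − 59.125)² / 59.125 = 0.0003
χ² = 0.0705 + 0.1206 + 0.0149 + 0.0003 = 0.2063 ≈ 0.206

0.206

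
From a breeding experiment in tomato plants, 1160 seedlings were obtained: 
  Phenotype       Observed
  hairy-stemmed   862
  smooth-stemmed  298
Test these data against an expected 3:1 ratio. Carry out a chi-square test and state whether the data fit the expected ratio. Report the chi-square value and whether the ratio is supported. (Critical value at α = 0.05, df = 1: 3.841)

Total ratio parts = 4. Expected numbers out of 1160:
  hairy-stemmed: 1160 × 3/4 = 870
  smooth-stemmed: 1160 × 1/4 = 290
χ² = Σ (O − E)² / E
  hairy-stemmed: (862 − 870)² / 870 = 0.0736
  smooth-stemmed: (298 − 290)² / 290 = 0.2207
χ² = 0.0736 + 0.2207 = 0.2943 ≈ 0.294
Degrees of freedom = 2 − 1 = 1; critical value at α = 0.05 is 3.841.
Since 0.294 < 3.841, we fail to reject the null hypothesis — the data are consistent with the 3:1 ratio.

0.294; consistent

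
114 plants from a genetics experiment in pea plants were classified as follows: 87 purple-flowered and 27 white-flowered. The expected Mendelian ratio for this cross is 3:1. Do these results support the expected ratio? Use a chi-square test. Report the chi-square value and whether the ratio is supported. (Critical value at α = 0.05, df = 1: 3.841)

0.105; consistent

Under the 3:1 hypothesis (Σ ratio = 4, N = 114):
  purple-flowered: 114 × 3/4 = 85.5
  white-flowered: 114 × 1/4 = 28.5
χ² = Σ (O − E)² / E
  purple-flowered: (87 − 85.5)² / 85.5 = 0.0263
  white-flowered: (27 − 28.5)² / 28.5 = 0.0789
χ² = 0.0263 + 0.0789 = 0.1052 ≈ 0.105
Degrees of freedom = 2 − 1 = 1; critical value at α = 0.05 is 3.841.
Since 0.105 < 3.841, we fail to reject the null hypothesis — the data are consistent with the 3:1 ratio.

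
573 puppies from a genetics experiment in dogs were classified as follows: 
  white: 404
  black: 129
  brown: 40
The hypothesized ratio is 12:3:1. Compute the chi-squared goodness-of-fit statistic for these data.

The 12:3:1 ratio has 16 parts, so with N = 573 the expected counts are:
  white: 573 × 12/16 = 429.75
  black: 573 × 3/16 = 107.4375
  brown: 573 × 1/16 = 35.8125
χ² = Σ (O − E)² / E
  white: (404 − 429.75)² / 429.75 = 1.5429
  black: (129 − 107.4375)² / 107.4375 = 4.3276
  brown: (40 − 35.8125)² / 35.8125 = 0.4896
χ² = 1.5429 + 4.3276 + 0.4896 = 6.3601 ≈ 6.360

6.360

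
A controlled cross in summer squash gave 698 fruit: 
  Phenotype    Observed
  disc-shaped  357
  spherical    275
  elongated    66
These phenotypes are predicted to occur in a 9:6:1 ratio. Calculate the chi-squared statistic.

Total ratio parts = 16. Expected numbers out of 698:
  disc-shaped: 698 × 9/16 = 392.625
  spherical: 698 × 6/16 = 261.75
  elongated: 698 × 1/16 = 43.625
χ² = Σ (O − E)² / E
  disc-shaped: (357 − 392.625)² / 392.625 = 3.2324
  spherical: (275 − 261.75)² / 261.75 = 0.6707
  elongated: (66 − 43.625)² / 43.625 = 11.4760
χ² = 3.2324 + 0.6707 + 11.4760 = 15.3791 ≈ 15.379

15.379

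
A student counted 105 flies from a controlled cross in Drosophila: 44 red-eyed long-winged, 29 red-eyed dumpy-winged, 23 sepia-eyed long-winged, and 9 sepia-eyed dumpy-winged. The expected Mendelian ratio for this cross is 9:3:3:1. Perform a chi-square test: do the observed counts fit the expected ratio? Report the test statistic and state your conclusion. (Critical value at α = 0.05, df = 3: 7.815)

Under the 9:3:3:1 hypothesis (Σ ratio = 16, N = 105):
  red-eyed long-winged: 105 × 9/16 = 59.0625
  red-eyed dumpy-winged: 105 × 3/16 = 19.6875
  sepia-eyed long-winged: 105 × 3/16 = 19.6875
  sepia-eyed dumpy-winged: 105 × 1/16 = 6.5625
χ² = Σ (O − E)² / E
  red-eyed long-winged: (44 − 59.0625)² / 59.0625 = 3.8413
  red-eyed dumpy-winged: (29 − 19.6875)² / 19.6875 = 4.4050
  sepia-eyed long-winged: (23 − 19.6875)² / 19.6875 = 0.5573
  sepia-eyed dumpy-winged: (9 − 6.5625)² / 6.5625 = 0.9054
χ² = 3.8413 + 4.4050 + 0.5573 + 0.9054 = 9.709
Degrees of freedom = 4 − 1 = 3; critical value at α = 0.05 is 7.815.
Since 9.709 > 7.815, we reject the null hypothesis — the data do not fit the 9:3:3:1 ratio.

9.709; not consistent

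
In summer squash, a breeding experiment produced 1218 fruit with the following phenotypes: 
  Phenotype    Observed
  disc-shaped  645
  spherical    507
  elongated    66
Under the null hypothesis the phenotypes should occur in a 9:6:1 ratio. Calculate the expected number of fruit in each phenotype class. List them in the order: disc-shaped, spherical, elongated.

685.125, 456.75, 76.125

Total ratio parts = 16. Expected numbers out of 1218:
  disc-shaped: 1218 × 9/16 = 685.125
  spherical: 1218 × 6/16 = 456.75
  elongated: 1218 × 1/16 = 76.125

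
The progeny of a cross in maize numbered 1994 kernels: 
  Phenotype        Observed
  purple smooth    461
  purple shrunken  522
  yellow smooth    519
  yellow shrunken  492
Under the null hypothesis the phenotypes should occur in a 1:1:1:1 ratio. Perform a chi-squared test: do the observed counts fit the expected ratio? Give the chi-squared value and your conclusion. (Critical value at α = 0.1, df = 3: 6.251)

4.857; consistent

Under the 1:1:1:1 hypothesis (Σ ratio = 4, N = 1994):
  purple smooth: 1994 × 1/4 = 498.5
  purple shrunken: 1994 × 1/4 = 498.5
  yellow smooth: 1994 × 1/4 = 498.5
  yellow shrunken: 1994 × 1/4 = 498.5
χ² = Σ (O − E)² / E
  purple smooth: (461 − 498.5)² / 498.5 = 2.8210
  purple shrunken: (522 − 498.5)² / 498.5 = 1.1078
  yellow smooth: (519 − 498.5)² / 498.5 = 0.8430
  yellow shrunken: (492 − 498.5)² / 498.5 = 0.0848
χ² = 2.8210 + 1.1078 + 0.8430 + 0.0848 = 4.8566 ≈ 4.857
Degrees of freedom = 4 − 1 = 3; critical value at α = 0.1 is 6.251.
Since 4.857 < 6.251, we fail to reject the null hypothesis — the data are consistent with the 1:1:1:1 ratio.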